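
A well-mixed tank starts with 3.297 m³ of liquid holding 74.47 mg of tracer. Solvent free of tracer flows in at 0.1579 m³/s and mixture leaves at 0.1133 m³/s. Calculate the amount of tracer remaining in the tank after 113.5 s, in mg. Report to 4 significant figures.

7.008 mg

Let m(t) be the amount of tracer. Volume: V(t) = V₀ + (Q_in − Q_out) t = 3.297 + 0.0446000 t; V(113.5) = 8.35910 m³.
No tracer enters, so dm/dt = −Q_out · (m/V).
Separate: dm/m = −Q_out dt/V(t) ⇒ ln(m/m₀) = −(Q_out/(Q_in−Q_out)) ln(V/V₀).
m = m₀ (V₀/V)^(Q_out/(Q_in−Q_out)) = 74.47 × (3.297/8.35910)^(2.54036) = 7.00767 mg.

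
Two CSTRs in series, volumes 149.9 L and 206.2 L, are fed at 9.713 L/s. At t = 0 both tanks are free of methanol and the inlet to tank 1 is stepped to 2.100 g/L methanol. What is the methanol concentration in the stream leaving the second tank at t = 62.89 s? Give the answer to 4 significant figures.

Species balance on tank i: dCᵢ/dt = (Cᵢ₋₁ − Cᵢ)/τᵢ with τᵢ = Vᵢ/Q.
τ₁ = 149.9/9.713 = 15.4329 s; τ₂ = 206.2/9.713 = 21.2293 s.
Tank 1: C₁ = C_in(1 − e^(−t/τ₁)). Tank 2 (τ₁ ≠ τ₂): C₂ = C_in[1 − (τ₁ e^(−t/τ₁) − τ₂ e^(−t/τ₂))/(τ₁ − τ₂)].
At t = 62.89: e^(−t/τ₁) = 0.0169913, e^(−t/τ₂) = 0.0516938.
C₂ = 2.100·[1 − (15.4329·0.0169913 − 21.2293·0.0516938)/(-5.79636)] = 2.100·0.855910 = 1.79741 g/L.

1.797 g/L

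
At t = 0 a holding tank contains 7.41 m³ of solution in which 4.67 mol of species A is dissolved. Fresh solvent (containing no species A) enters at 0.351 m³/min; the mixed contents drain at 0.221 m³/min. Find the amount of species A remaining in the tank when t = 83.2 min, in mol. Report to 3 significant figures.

Total volume: dV/dt = Q_in − Q_out = 0.13000 m³/min, so V(t) = 7.41 + 0.13000 t and V(83.2) = 18.226 m³.
No species A enters, so dm/dt = −Q_out · (m/V).
dm/m = −Q_out dt/(V₀ + 0.13000 t); integrating gives ln(m/m₀) = −(Q_out/(Q_in−Q_out)) ln(V/V₀).
m = m₀ (V₀/V)^(Q_out/(Q_in−Q_out)) = 4.67 × (7.41/18.226)^(1.7000) = 1.0112 mol.

1.01 mol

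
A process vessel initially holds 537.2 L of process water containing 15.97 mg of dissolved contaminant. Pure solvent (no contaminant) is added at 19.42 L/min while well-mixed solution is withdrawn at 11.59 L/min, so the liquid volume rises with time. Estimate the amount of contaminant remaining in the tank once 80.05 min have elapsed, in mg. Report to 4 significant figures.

Total volume: dV/dt = Q_in − Q_out = 7.83000 L/min, so V(t) = 537.2 + 7.83000 t and V(80.05) = 1163.99 L.
Solute balance: dm/dt = 0 − Q_out C = −Q_out m/V(t).
dm/m = −Q_out dt/(V₀ + 7.83000 t); integrating gives ln(m/m₀) = −(Q_out/(Q_in−Q_out)) ln(V/V₀).
m = m₀ (V₀/V)^(Q_out/(Q_in−Q_out)) = 15.97 × (537.2/1163.99)^(1.48020) = 5.08431 mg.

5.084 mg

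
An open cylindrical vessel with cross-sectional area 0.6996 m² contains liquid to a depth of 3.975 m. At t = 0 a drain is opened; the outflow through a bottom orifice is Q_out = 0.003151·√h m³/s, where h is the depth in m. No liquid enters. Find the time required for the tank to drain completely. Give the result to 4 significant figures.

Accumulation of liquid (constant cross-section A): A dh/dt = −0.003151 √h.
∫ h^(−1/2) dh = −(0.003151/A) ∫ dt, giving 2√h = 2√h₀ − (0.003151/A) t.
Set h = 0: 2√h₀ = (0.003151/A) t_empty ⇒ t_empty = 2A√h₀/0.003151.
t_empty = 2·0.6996·√3.975/0.003151 = 1.39920·1.99374/0.003151 = 885.319 s.

885.3 s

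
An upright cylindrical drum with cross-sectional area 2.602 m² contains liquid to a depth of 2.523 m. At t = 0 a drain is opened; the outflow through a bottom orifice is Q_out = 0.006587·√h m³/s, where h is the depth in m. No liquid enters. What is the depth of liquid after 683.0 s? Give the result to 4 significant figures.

0.5240 m

With no inflow, A dh/dt = −0.006587 √h.
Separate and integrate: 2(√h − √h₀) = −(0.006587/A) t.
√h = √2.523 − 0.006587·683.0/(2·2.602) = 1.58840 − 0.864512 = 0.723883.
h = 0.723883² = 0.524007 m.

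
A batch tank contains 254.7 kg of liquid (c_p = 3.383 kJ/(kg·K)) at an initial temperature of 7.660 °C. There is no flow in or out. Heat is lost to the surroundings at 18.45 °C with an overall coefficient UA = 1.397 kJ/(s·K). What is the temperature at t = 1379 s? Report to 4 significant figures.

17.30 °C

Lumped-capacitance energy balance: M c_p dT/dt = UA(T_amb − T).
dT/dt = (T_ss − T)/τ with T_ss = T_amb = 18.4500 °C, τ = M c_p/UA = 254.7·3.383/1.397 = 616.786 s.
T approaches T_ss exponentially: T(t) = T_ss + (T₀ − T_ss) e^(−t/τ).
T(1379) = 18.4500 + (-10.7900)·0.106908 = 17.2965 °C.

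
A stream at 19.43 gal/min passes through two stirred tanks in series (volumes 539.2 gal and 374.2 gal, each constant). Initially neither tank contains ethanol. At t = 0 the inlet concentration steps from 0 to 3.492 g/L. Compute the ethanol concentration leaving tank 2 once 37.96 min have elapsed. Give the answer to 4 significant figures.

1.689 g/L

Species balance on tank i: dCᵢ/dt = (Cᵢ₋₁ − Cᵢ)/τᵢ with τᵢ = Vᵢ/Q.
τ₁ = 539.2/19.43 = 27.7509 min; τ₂ = 374.2/19.43 = 19.2589 min.
Solving the cascade with C₁(0)=C₂(0)=0 gives C₂(t) = C_in[1 − (τ₁ e^(−t/τ₁) − τ₂ e^(−t/τ₂))/(τ₁ − τ₂)].
At t = 37.96: e^(−t/τ₁) = 0.254645, e^(−t/τ₂) = 0.139312.
C₂ = 3.492·[1 − (27.7509·0.254645 − 19.2589·0.139312)/(8.49202)] = 3.492·0.483793 = 1.68940 g/L.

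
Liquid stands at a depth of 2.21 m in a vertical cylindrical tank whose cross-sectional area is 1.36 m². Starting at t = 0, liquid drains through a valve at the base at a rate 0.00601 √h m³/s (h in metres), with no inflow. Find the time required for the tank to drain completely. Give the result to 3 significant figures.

With no inflow, A dh/dt = −0.00601 √h.
This is separable: 2 d(√h)/dt = −0.00601/A, so √h = √h₀ − (0.00601/(2A)) t.
Set h = 0: 2√h₀ = (0.00601/A) t_empty ⇒ t_empty = 2A√h₀/0.00601.
t_empty = 2·1.36·√2.21/0.00601 = 2.7200·1.4866/0.00601 = 672.81 s.

673 s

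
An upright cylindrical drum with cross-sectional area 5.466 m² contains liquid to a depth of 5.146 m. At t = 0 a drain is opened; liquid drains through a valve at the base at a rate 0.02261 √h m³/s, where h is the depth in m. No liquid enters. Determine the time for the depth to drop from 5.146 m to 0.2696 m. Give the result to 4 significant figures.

845.8 s

A dh/dt = −Q_out = −0.02261 √h.
Separate and integrate: 2(√h − √h₀) = −(0.02261/A) t.
t = 2A(√h₀ − √h)/0.02261 = 2·5.466·(√5.146 − √0.2696)/0.02261
  = 10.9320 × (2.26848 − 0.519230) / 0.02261 = 845.767 s.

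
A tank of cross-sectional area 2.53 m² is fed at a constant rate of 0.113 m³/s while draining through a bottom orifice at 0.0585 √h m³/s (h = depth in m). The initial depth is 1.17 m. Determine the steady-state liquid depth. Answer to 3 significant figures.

3.73 m

Level balance: A dh/dt = 0.113 − 0.0585 √h. Setting dh/dt = 0:
Q_in = 0.0585 √h_ss ⇒ √h_ss = 0.113/0.0585 = 1.9316.
h_ss = 1.9316² = 3.7312 m. (Since h₀ = 1.17 m < h_ss, the level will rise toward this value.)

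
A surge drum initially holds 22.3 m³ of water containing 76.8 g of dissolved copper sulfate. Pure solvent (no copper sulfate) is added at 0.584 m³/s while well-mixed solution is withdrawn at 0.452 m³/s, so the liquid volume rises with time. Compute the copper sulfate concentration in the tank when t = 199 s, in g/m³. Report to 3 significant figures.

0.110 g/m³

Total volume: dV/dt = Q_in − Q_out = 0.13200 m³/s, so V(t) = 22.3 + 0.13200 t and V(199) = 48.568 m³.
Species balance (pure solvent in): dm/dt = −Q_out · m/V(t).
Separate: dm/m = −Q_out dt/V(t) ⇒ ln(m/m₀) = −(Q_out/(Q_in−Q_out)) ln(V/V₀).
m = m₀ (V₀/V)^(Q_out/(Q_in−Q_out)) = 76.8 × (22.3/48.568)^(3.4242) = 5.3433 g.
C = m/V = 5.3433/48.568 = 0.11002 g/m³.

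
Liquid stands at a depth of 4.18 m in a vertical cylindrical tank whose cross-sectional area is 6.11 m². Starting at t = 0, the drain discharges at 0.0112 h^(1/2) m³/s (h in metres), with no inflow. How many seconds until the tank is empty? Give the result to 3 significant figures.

A dh/dt = −Q_out = −0.0112 √h.
∫ h^(−1/2) dh = −(0.0112/A) ∫ dt, giving 2√h = 2√h₀ − (0.0112/A) t.
Tank is empty when √h = 0: t_empty = 2A√h₀/0.0112.
t_empty = 2·6.11·√4.18/0.0112 = 12.220·2.0445/0.0112 = 2230.7 s.

2230 s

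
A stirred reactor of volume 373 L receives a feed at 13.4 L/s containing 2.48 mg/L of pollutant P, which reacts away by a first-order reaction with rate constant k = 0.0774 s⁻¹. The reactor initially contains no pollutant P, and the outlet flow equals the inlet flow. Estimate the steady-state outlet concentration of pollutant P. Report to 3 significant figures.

0.786 mg/L

Species balance: V dC/dt = Q C_in − Q C − k V C.
At steady state: 0 = Q C_in − (Q + kV) C_ss, so C_ss = Q C_in/(Q + kV).
C_ss = 13.4·2.48/(13.4 + 0.0774·373) = 33.232/42.270 = 0.78618 mg/L.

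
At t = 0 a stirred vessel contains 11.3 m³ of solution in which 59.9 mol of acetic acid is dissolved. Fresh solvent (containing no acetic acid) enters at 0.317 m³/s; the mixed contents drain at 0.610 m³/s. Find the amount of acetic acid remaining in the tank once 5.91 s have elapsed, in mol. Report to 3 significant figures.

42.4 mol

Let m(t) be the amount of acetic acid. Volume: V(t) = V₀ + (Q_in − Q_out) t = 11.3 − 0.29300 t; V(5.91) = 9.5684 m³.
No acetic acid enters, so dm/dt = −Q_out · (m/V).
dm/m = −Q_out dt/(V₀ − 0.29300 t); integrating gives ln(m/m₀) = −(Q_out/(Q_in−Q_out)) ln(V/V₀).
m = m₀ (V₀/V)^(Q_out/(Q_in−Q_out)) = 59.9 × (11.3/9.5684)^(-2.0819) = 42.367 mol.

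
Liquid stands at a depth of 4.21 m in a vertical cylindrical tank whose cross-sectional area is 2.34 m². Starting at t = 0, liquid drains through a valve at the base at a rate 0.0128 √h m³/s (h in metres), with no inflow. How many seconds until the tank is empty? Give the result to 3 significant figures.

With no inflow, A dh/dt = −0.0128 √h.
Separate and integrate: 2(√h − √h₀) = −(0.0128/A) t.
Set h = 0: 2√h₀ = (0.0128/A) t_empty ⇒ t_empty = 2A√h₀/0.0128.
t_empty = 2·2.34·√4.21/0.0128 = 4.6800·2.0518/0.0128 = 750.20 s.

750 s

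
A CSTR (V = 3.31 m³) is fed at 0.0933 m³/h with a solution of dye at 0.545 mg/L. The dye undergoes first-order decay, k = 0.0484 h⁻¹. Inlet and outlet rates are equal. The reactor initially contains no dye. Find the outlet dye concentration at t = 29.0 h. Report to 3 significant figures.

0.179 mg/L

V dC/dt = Q(C_in − C) − k V C.
This is linear with rate a = Q/V + k = 0.076587 h⁻¹.
C_ss = Q C_in/(Q + kV) = 0.20058 mg/L; C(t) = C_ss + (C₀ − C_ss) e^(−a t).
C(29.0) = 0.20058 + (-0.20058)·e^(−0.076587·29.0) = 0.20058 + (-0.20058)·0.10850 = 0.17882 mg/L.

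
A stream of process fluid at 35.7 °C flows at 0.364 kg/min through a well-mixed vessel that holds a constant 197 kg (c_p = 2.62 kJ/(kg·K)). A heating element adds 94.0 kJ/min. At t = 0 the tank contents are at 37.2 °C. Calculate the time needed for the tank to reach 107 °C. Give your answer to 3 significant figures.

First-law balance (no shaft work): M c_p dT/dt = ṁ c_p (T_in − T) + 94.0.
τ = M/ṁ = 541.21 min; T_ss = T_in + Q̇/(ṁ c_p) = 134.27 °C.
T(t) = T_ss + (T₀ − T_ss) e^(−t/τ). Set T = 107:
e^(−t/τ) = (107 − 134.27)/(37.2 − 134.27) = 0.28090
t = −541.21 · ln(0.28090) = 687.21 min.

687 min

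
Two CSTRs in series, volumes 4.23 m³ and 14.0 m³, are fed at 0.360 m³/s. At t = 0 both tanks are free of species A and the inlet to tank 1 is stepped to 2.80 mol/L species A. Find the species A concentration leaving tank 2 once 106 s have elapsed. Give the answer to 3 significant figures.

2.54 mol/L

Species balance on tank i: dCᵢ/dt = (Cᵢ₋₁ − Cᵢ)/τᵢ with τᵢ = Vᵢ/Q.
τ₁ = 4.23/0.360 = 11.750 s; τ₂ = 14.0/0.360 = 38.889 s.
Tank 1: C₁ = C_in(1 − e^(−t/τ₁)). Tank 2 (τ₁ ≠ τ₂): C₂ = C_in[1 − (τ₁ e^(−t/τ₁) − τ₂ e^(−t/τ₂))/(τ₁ − τ₂)].
At t = 106: e^(−t/τ₁) = 0.00012081, e^(−t/τ₂) = 0.065499.
C₂ = 2.80·[1 − (11.750·0.00012081 − 38.889·0.065499)/(-27.139)] = 2.80·0.90619 = 2.5373 mol/L.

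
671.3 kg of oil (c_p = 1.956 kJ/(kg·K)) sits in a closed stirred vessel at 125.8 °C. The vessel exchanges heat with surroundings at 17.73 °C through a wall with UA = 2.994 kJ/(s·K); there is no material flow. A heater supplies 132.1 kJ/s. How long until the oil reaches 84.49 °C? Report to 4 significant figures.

Energy balance: M c_p dT/dt = −UA(T − T_amb) + Q̇.
τ = M c_p/UA = 438.565 s; T_ss = T_amb + Q̇/UA = 17.73 + 132.1/2.994 = 61.8516 °C.
T(t) = T_ss + (T₀ − T_ss)e^(−t/τ); set T = 84.49:
t = −τ ln[(T − T_ss)/(T₀ − T_ss)] = −438.565 · ln(0.354011) = 455.418 s.

455.4 s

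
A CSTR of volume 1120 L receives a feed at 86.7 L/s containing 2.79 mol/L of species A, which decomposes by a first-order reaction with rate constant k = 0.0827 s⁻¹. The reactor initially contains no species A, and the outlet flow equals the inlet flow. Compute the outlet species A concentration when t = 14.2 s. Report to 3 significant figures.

1.21 mol/L

Species balance: V dC/dt = Q C_in − Q C − k V C.
dC/dt = (Q/V) C_in − (Q/V + k) C; effective rate a = Q/V + k = 0.077411 + 0.0827 = 0.16011 s⁻¹.
C_ss = Q C_in/(Q + kV) = 1.3489 mol/L; C(t) = C_ss + (C₀ − C_ss) e^(−a t).
C(14.2) = 1.3489 + (-1.3489)·e^(−0.16011·14.2) = 1.3489 + (-1.3489)·0.10294 = 1.2101 mol/L.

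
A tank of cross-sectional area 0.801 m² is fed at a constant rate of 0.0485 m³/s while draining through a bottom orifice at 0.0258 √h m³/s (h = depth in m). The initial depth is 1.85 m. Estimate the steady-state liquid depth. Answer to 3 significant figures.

A dh/dt = Q_in − 0.0258 √h. Steady state requires inflow = outflow:
Q_in = 0.0258 √h_ss ⇒ √h_ss = 0.0485/0.0258 = 1.8798.
h_ss = 1.8798² = 3.5338 m. (Since h₀ = 1.85 m < h_ss, the level will rise toward this value.)

3.53 m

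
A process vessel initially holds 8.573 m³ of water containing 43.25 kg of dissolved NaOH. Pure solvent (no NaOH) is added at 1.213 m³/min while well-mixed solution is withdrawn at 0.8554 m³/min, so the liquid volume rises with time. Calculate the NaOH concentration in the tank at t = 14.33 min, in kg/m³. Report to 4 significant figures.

Let m(t) be the amount of NaOH. Volume: V(t) = V₀ + (Q_in − Q_out) t = 8.573 + 0.357600 t; V(14.33) = 13.6974 m³.
Species balance (pure solvent in): dm/dt = −Q_out · m/V(t).
dm/m = −Q_out dt/(V₀ + 0.357600 t); integrating gives ln(m/m₀) = −(Q_out/(Q_in−Q_out)) ln(V/V₀).
m = m₀ (V₀/V)^(Q_out/(Q_in−Q_out)) = 43.25 × (8.573/13.6974)^(2.39206) = 14.0990 kg.
C = m/V = 14.0990/13.6974 = 1.02932 kg/m³.

1.029 kg/m³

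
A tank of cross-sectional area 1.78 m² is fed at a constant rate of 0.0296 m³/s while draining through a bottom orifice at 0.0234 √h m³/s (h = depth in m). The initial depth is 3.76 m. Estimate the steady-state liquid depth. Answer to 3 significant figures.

Level balance: A dh/dt = 0.0296 − 0.0234 √h. Setting dh/dt = 0:
Q_in = 0.0234 √h_ss ⇒ √h_ss = 0.0296/0.0234 = 1.2650.
h_ss = 1.2650² = 1.6001 m. (Since h₀ = 3.76 m > h_ss, the level will fall toward this value.)

1.60 m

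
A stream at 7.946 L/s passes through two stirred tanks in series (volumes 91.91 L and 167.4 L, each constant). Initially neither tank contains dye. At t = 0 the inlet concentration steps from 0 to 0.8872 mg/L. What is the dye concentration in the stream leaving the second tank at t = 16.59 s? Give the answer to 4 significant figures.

Species balance on tank i: dCᵢ/dt = (Cᵢ₋₁ − Cᵢ)/τᵢ with τᵢ = Vᵢ/Q.
τ₁ = 91.91/7.946 = 11.5668 s; τ₂ = 167.4/7.946 = 21.0672 s.
Tank 1: C₁ = C_in(1 − e^(−t/τ₁)). Tank 2 (τ₁ ≠ τ₂): C₂ = C_in[1 − (τ₁ e^(−t/τ₁) − τ₂ e^(−t/τ₂))/(τ₁ − τ₂)].
At t = 16.59: e^(−t/τ₁) = 0.238288, e^(−t/τ₂) = 0.454990.
C₂ = 0.8872·[1 − (11.5668·0.238288 − 21.0672·0.454990)/(-9.50038)] = 0.8872·0.281173 = 0.249457 mg/L.

0.2495 mg/L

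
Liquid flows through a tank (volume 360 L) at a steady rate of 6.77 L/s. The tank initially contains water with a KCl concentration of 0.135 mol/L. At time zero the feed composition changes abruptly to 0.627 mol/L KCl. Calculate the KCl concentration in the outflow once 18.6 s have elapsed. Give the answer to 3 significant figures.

Unsteady species balance (constant V, well mixed): V dC/dt = Q(C_in − C).
Rewrite as dC/dt + C/τ = C_in/τ, τ = V/Q = 53.176 s.
This is linear first-order; C(t) = C_in + (C₀ − C_in) e^(−t/τ).
C(18.6) = 0.627 + (0.135 − 0.627)·e^(−18.6/53.176) = 0.627 + (-0.49200)·0.70484 = 0.28022 mol/L.

0.280 mol/L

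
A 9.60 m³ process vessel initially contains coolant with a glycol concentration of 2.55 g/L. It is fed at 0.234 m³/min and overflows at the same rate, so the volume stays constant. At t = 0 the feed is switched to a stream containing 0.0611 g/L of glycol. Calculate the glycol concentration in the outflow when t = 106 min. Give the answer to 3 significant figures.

Unsteady species balance (constant V, well mixed): V dC/dt = Q(C_in − C).
Rewrite as dC/dt + C/τ = C_in/τ, τ = V/Q = 41.026 min.
C approaches C_in exponentially: C(t) = C_in + (C₀ − C_in) e^(−t/τ).
C(106) = 0.0611 + (2.55 − 0.0611)·e^(−106/41.026) = 0.0611 + (2.4889)·0.075490 = 0.24899 g/L.

0.249 g/L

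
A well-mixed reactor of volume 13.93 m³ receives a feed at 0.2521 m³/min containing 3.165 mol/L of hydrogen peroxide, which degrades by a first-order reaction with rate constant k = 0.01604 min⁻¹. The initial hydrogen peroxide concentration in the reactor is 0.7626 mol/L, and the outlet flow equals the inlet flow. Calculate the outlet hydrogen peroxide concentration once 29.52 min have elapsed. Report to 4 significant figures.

Species balance: V dC/dt = Q C_in − Q C − k V C.
This is linear with rate a = Q/V + k = 0.0341376 min⁻¹.
C_ss = Q C_in/(Q + kV) = 1.67788 mol/L; C(t) = C_ss + (C₀ − C_ss) e^(−a t).
C(29.52) = 1.67788 + (-0.915285)·e^(−0.0341376·29.52) = 1.67788 + (-0.915285)·0.365042 = 1.34377 mol/L.

1.344 mol/L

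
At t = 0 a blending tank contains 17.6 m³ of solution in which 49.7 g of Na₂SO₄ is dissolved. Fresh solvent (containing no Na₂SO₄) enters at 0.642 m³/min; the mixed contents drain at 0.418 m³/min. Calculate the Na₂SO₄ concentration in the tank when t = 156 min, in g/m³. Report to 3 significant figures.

0.123 g/m³

Total volume: dV/dt = Q_in − Q_out = 0.22400 m³/min, so V(t) = 17.6 + 0.22400 t and V(156) = 52.544 m³.
Solute balance: dm/dt = 0 − Q_out C = −Q_out m/V(t).
Separate: dm/m = −Q_out dt/V(t) ⇒ ln(m/m₀) = −(Q_out/(Q_in−Q_out)) ln(V/V₀).
m = m₀ (V₀/V)^(Q_out/(Q_in−Q_out)) = 49.7 × (17.6/52.544)^(1.8661) = 6.4558 g.
C = m/V = 6.4558/52.544 = 0.12287 g/m³.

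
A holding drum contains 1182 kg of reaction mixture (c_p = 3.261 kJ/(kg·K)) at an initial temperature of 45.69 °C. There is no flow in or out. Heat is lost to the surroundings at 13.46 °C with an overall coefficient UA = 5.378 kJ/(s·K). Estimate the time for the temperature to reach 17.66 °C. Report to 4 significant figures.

1461 s

M c_p dT/dt = −UA(T − T_amb).
τ = M c_p/UA = 716.717 s; T_ss = T_amb = 13.4600 °C.
T(t) = T_ss + (T₀ − T_ss)e^(−t/τ); set T = 17.66:
t = −τ ln[(T − T_ss)/(T₀ − T_ss)] = −716.717 · ln(0.130313) = 1460.53 s.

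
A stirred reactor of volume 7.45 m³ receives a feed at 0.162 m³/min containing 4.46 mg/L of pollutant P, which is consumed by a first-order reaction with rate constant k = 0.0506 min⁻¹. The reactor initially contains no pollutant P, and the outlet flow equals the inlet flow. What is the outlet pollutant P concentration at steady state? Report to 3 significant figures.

Species balance: V dC/dt = Q C_in − Q C − k V C.
At steady state: 0 = Q C_in − (Q + kV) C_ss, so C_ss = Q C_in/(Q + kV).
C_ss = 0.162·4.46/(0.162 + 0.0506·7.45) = 0.72252/0.53897 = 1.3406 mg/L.

1.34 mg/L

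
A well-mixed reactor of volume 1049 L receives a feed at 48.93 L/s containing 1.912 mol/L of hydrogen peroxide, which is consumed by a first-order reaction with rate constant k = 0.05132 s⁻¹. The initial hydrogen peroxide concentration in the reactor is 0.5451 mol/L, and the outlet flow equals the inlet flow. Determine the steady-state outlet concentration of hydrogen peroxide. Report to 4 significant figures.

0.9104 mol/L

V dC/dt = Q(C_in − C) − k V C.
At steady state: 0 = Q C_in − (Q + kV) C_ss, so C_ss = Q C_in/(Q + kV).
C_ss = 48.93·1.912/(48.93 + 0.05132·1049) = 93.5542/102.765 = 0.910373 mol/L.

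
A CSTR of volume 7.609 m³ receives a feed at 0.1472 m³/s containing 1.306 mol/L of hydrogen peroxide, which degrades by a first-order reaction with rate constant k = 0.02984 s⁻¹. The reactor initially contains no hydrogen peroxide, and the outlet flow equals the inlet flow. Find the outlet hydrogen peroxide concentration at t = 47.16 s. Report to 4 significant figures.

0.4632 mol/L

Species balance: V dC/dt = Q C_in − Q C − k V C.
dC/dt = (Q/V) C_in − (Q/V + k) C; effective rate a = Q/V + k = 0.0193455 + 0.02984 = 0.0491855 s⁻¹.
C_ss = Q C_in/(Q + kV) = 0.513672 mol/L; C(t) = C_ss + (C₀ − C_ss) e^(−a t).
C(47.16) = 0.513672 + (-0.513672)·e^(−0.0491855·47.16) = 0.513672 + (-0.513672)·0.0983140 = 0.463171 mol/L.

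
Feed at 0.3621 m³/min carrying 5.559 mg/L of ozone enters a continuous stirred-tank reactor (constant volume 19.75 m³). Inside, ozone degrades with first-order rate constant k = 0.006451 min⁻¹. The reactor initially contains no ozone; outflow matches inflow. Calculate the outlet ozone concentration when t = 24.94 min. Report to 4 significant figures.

1.896 mg/L

Accumulation = in − out − consumed: V dC/dt = Q C_in − Q C − k V C.
dC/dt = (Q/V) C_in − (Q/V + k) C; effective rate a = Q/V + k = 0.0183342 + 0.006451 = 0.0247852 min⁻¹.
C_ss = Q C_in/(Q + kV) = 4.11212 mg/L; C(t) = C_ss + (C₀ − C_ss) e^(−a t).
C(24.94) = 4.11212 + (-4.11212)·e^(−0.0247852·24.94) = 4.11212 + (-4.11212)·0.538945 = 1.89592 mg/L.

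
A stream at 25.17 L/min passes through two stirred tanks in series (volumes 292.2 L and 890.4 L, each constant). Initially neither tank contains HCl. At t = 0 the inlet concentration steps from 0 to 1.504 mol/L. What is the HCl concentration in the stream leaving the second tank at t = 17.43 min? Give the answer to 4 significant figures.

0.3000 mol/L

Time constants: τᵢ = Vᵢ/Q for each well-mixed tank.
τ₁ = 292.2/25.17 = 11.6091 min; τ₂ = 890.4/25.17 = 35.3754 min.
Solving the cascade with C₁(0)=C₂(0)=0 gives C₂(t) = C_in[1 − (τ₁ e^(−t/τ₁) − τ₂ e^(−t/τ₂))/(τ₁ − τ₂)].
At t = 17.43: e^(−t/τ₁) = 0.222815, e^(−t/τ₂) = 0.610966.
C₂ = 1.504·[1 − (11.6091·0.222815 − 35.3754·0.610966)/(-23.7664)] = 1.504·0.199436 = 0.299952 mol/L.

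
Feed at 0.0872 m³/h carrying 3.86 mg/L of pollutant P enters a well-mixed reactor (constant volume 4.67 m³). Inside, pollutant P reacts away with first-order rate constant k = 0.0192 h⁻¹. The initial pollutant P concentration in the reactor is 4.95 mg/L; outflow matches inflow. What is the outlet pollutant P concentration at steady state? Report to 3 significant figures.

1.90 mg/L

Species balance: V dC/dt = Q C_in − Q C − k V C.
Steady state (dC/dt = 0): C_ss = Q C_in/(Q + kV) = C_in/(1 + kV/Q).
C_ss = 0.0872·3.86/(0.0872 + 0.0192·4.67) = 0.33659/0.17686 = 1.9031 mg/L.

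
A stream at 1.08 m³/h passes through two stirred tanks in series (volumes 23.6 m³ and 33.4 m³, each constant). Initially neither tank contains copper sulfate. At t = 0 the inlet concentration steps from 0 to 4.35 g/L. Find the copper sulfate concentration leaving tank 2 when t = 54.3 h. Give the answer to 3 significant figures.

2.66 g/L

Each tank obeys Vᵢ dCᵢ/dt = Q(Cᵢ₋₁ − Cᵢ), so τᵢ = Vᵢ/Q.
τ₁ = 23.6/1.08 = 21.852 h; τ₂ = 33.4/1.08 = 30.926 h.
Solving the cascade with C₁(0)=C₂(0)=0 gives C₂(t) = C_in[1 − (τ₁ e^(−t/τ₁) − τ₂ e^(−t/τ₂))/(τ₁ − τ₂)].
At t = 54.3: e^(−t/τ₁) = 0.083333, e^(−t/τ₂) = 0.17277.
C₂ = 4.35·[1 − (21.852·0.083333 − 30.926·0.17277)/(-9.0741)] = 4.35·0.61186 = 2.6616 g/L.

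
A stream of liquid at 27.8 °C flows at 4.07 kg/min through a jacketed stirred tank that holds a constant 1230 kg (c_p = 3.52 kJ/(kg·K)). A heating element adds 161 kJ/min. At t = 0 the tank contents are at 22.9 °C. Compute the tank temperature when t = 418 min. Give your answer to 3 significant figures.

M c_p dT/dt = ṁ c_p (T_in − T) + Q̇.
τ = M/ṁ = 302.21 min; T_ss = T_in + Q̇/(ṁ c_p) = 27.8 + 161/(4.07·3.52) = 39.038 °C.
Solution: T(t) = T_ss + (T₀ − T_ss) e^(−t/τ).
T(418) = 39.038 + (-16.138)·e^(−418/302.21) = 39.038 + (-16.138)·0.25079 = 34.991 °C.

35.0 °C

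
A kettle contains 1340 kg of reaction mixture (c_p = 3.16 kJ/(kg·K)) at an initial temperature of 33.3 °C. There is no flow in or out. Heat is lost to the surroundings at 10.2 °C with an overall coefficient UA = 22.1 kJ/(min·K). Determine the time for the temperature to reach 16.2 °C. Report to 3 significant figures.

258 min

M c_p dT/dt = −UA(T − T_amb).
τ = M c_p/UA = 191.60 min; T_ss = T_amb = 10.200 °C.
T(t) = T_ss + (T₀ − T_ss)e^(−t/τ); set T = 16.2:
t = −τ ln[(T − T_ss)/(T₀ − T_ss)] = −191.60 · ln(0.25974) = 258.29 min.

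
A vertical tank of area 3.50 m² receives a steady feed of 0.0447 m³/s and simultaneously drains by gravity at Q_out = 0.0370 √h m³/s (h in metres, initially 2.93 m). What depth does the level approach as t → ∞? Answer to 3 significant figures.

Mass balance (ρ constant): A dh/dt = Q_in − 0.0370 √h. At steady state dh/dt = 0:
Q_in = 0.0370 √h_ss ⇒ √h_ss = 0.0447/0.0370 = 1.2081.
h_ss = 1.2081² = 1.4595 m. (Since h₀ = 2.93 m > h_ss, the level will fall toward this value.)

1.46 m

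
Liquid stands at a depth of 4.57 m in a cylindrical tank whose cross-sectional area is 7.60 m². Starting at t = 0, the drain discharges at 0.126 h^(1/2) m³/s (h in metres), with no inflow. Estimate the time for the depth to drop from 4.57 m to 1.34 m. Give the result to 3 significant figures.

118 s

Accumulation of liquid (constant cross-section A): A dh/dt = −0.126 √h.
This is separable: 2 d(√h)/dt = −0.126/A, so √h = √h₀ − (0.126/(2A)) t.
t = 2A(√h₀ − √h)/0.126 = 2·7.60·(√4.57 − √1.34)/0.126
  = 15.200 × (2.1378 − 1.1576) / 0.126 = 118.24 s.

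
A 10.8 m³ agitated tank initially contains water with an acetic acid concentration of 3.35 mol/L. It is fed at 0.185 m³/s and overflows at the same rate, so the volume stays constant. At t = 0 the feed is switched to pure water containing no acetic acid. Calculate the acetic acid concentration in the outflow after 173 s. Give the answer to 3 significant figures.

Species balance on the tank: V dC/dt = Q(C_in − C).
Time constant τ = V/Q = 10.8/0.185 = 58.378 s.
This is linear first-order; C(t) = C_in + (C₀ − C_in) e^(−t/τ).
C(173) = 0 + (3.35 − 0)·e^(−173/58.378) = 0 + (3.3500)·0.051642 = 0.17300 mol/L.

0.173 mol/L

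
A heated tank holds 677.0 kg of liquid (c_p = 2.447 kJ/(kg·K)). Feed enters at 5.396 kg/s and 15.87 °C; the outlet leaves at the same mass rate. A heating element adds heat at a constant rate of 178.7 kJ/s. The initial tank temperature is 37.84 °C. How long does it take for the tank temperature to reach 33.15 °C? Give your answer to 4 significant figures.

Unsteady energy balance on the tank contents: M c_p dT/dt = ṁ c_p (T_in − T) + 178.7.
τ = M/ṁ = 125.463 s; T_ss = T_in + Q̇/(ṁ c_p) = 29.4038 °C.
T(t) = T_ss + (T₀ − T_ss) e^(−t/τ). Set T = 33.15:
e^(−t/τ) = (33.15 − 29.4038)/(37.84 − 29.4038) = 0.444065
t = −125.463 · ln(0.444065) = 101.849 s.

101.8 s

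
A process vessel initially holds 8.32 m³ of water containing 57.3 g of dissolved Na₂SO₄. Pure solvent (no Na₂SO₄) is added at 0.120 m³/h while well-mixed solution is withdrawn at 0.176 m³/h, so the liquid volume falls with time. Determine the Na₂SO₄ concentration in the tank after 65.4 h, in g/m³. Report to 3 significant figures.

1.99 g/m³

Let m(t) be the amount of Na₂SO₄. Volume: V(t) = V₀ + (Q_in − Q_out) t = 8.32 − 0.056000 t; V(65.4) = 4.6576 m³.
Species balance (pure solvent in): dm/dt = −Q_out · m/V(t).
Separate: dm/m = −Q_out dt/V(t) ⇒ ln(m/m₀) = −(Q_out/(Q_in−Q_out)) ln(V/V₀).
m = m₀ (V₀/V)^(Q_out/(Q_in−Q_out)) = 57.3 × (8.32/4.6576)^(-3.1429) = 9.2529 g.
C = m/V = 9.2529/4.6576 = 1.9866 g/m³.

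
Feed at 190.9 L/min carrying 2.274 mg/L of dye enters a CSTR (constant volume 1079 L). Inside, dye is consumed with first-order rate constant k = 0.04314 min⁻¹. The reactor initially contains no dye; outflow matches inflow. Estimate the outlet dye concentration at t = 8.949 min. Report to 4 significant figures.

1.573 mg/L

V dC/dt = Q(C_in − C) − k V C.
This is linear with rate a = Q/V + k = 0.220063 min⁻¹.
C_ss = Q C_in/(Q + kV) = 1.82822 mg/L; C(t) = C_ss + (C₀ − C_ss) e^(−a t).
C(8.949) = 1.82822 + (-1.82822)·e^(−0.220063·8.949) = 1.82822 + (-1.82822)·0.139548 = 1.57309 mg/L.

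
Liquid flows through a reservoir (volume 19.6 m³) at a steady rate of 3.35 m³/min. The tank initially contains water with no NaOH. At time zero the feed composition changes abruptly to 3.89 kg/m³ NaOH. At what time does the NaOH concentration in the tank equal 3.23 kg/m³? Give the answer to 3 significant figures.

10.4 min

Species balance on the tank: V dC/dt = Q(C_in − C), so τ = V/Q = 5.8507 min.
C(t) = C_in + (C₀ − C_in) e^(−t/τ). Set C = 3.23 and solve for t:
e^(−t/τ) = (C − C_in)/(C₀ − C_in) = (3.23 − 3.89)/(0 − 3.89) = 0.16967
t = −τ ln(…) = 5.8507 × 1.7739 = 10.379 min.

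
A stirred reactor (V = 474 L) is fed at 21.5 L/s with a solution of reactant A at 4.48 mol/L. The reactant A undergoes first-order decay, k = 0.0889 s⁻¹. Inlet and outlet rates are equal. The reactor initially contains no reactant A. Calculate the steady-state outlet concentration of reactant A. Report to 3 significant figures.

Species balance: V dC/dt = Q C_in − Q C − k V C.
At steady state: 0 = Q C_in − (Q + kV) C_ss, so C_ss = Q C_in/(Q + kV).
C_ss = 21.5·4.48/(21.5 + 0.0889·474) = 96.320/63.639 = 1.5135 mol/L.

1.51 mol/L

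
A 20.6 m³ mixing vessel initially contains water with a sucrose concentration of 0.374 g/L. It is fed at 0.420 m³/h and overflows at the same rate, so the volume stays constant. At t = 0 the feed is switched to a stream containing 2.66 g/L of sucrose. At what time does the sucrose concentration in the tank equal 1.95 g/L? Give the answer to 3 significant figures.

57.4 h

Mass balance on the solute (V constant): V dC/dt = Q(C_in − C), so τ = V/Q = 49.048 h.
C(t) = C_in + (C₀ − C_in) e^(−t/τ). Set C = 1.95 and solve for t:
e^(−t/τ) = (C − C_in)/(C₀ − C_in) = (1.95 − 2.66)/(0.374 − 2.66) = 0.31059
t = −τ ln(…) = 49.048 × 1.1693 = 57.351 h.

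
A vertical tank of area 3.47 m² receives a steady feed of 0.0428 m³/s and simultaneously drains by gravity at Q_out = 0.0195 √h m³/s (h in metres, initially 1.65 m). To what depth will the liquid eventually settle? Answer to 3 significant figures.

4.82 m

Level balance: A dh/dt = 0.0428 − 0.0195 √h. Setting dh/dt = 0:
Q_in = 0.0195 √h_ss ⇒ √h_ss = 0.0428/0.0195 = 2.1949.
h_ss = 2.1949² = 4.8175 m. (Since h₀ = 1.65 m < h_ss, the level will rise toward this value.)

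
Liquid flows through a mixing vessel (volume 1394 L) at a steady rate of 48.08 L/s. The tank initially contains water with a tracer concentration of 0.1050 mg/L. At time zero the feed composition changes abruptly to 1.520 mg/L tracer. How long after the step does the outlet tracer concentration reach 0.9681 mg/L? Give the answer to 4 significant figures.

27.30 s

Accumulation = in − out for the solute gives V dC/dt = Q(C_in − C), so τ = V/Q = 28.9933 s.
C(t) = C_in + (C₀ − C_in) e^(−t/τ). Set C = 0.9681 and solve for t:
e^(−t/τ) = (C − C_in)/(C₀ − C_in) = (0.9681 − 1.520)/(0.1050 − 1.520) = 0.390035
t = −τ ln(…) = 28.9933 × 0.941518 = 27.2978 s.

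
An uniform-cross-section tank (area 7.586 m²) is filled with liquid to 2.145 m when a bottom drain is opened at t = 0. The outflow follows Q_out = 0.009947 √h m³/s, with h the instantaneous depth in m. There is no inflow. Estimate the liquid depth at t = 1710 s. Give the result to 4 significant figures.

A dh/dt = −Q_out = −0.009947 √h.
∫ h^(−1/2) dh = −(0.009947/A) ∫ dt, giving 2√h = 2√h₀ − (0.009947/A) t.
√h = √2.145 − 0.009947·1710/(2·7.586) = 1.46458 − 1.12110 = 0.343479.
h = 0.343479² = 0.117978 m.

0.1180 m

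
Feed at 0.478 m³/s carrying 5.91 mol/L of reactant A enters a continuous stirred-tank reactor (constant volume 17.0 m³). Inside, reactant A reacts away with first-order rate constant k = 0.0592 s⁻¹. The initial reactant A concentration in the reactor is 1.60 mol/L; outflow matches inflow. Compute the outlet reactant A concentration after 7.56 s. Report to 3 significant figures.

1.75 mol/L

V dC/dt = Q(C_in − C) − k V C.
dC/dt = (Q/V) C_in − (Q/V + k) C; effective rate a = Q/V + k = 0.028118 + 0.0592 = 0.087318 s⁻¹.
C_ss = Q C_in/(Q + kV) = 1.9031 mol/L; C(t) = C_ss + (C₀ − C_ss) e^(−a t).
C(7.56) = 1.9031 + (-0.30311)·e^(−0.087318·7.56) = 1.9031 + (-0.30311)·0.51679 = 1.7465 mol/L.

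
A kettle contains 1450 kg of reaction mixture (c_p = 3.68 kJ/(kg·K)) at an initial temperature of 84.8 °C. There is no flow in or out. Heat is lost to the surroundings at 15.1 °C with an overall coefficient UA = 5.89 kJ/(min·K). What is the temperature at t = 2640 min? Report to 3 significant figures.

M c_p dT/dt = −UA(T − T_amb).
dT/dt = (T_ss − T)/τ with T_ss = T_amb = 15.100 °C, τ = M c_p/UA = 1450·3.68/5.89 = 905.94 min.
T approaches T_ss exponentially: T(t) = T_ss + (T₀ − T_ss) e^(−t/τ).
T(2640) = 15.100 + (69.700)·0.054253 = 18.881 °C.

18.9 °C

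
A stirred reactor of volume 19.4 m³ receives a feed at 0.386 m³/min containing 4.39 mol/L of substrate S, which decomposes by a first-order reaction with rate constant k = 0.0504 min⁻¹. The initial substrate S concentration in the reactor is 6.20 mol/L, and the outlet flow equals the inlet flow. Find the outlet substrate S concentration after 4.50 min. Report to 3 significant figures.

4.86 mol/L

V dC/dt = Q(C_in − C) − k V C.
dC/dt = (Q/V) C_in − (Q/V + k) C; effective rate a = Q/V + k = 0.019897 + 0.0504 = 0.070297 min⁻¹.
C_ss = Q C_in/(Q + kV) = 1.2426 mol/L; C(t) = C_ss + (C₀ − C_ss) e^(−a t).
C(4.50) = 1.2426 + (4.9574)·e^(−0.070297·4.50) = 1.2426 + (4.9574)·0.72881 = 4.8556 mol/L.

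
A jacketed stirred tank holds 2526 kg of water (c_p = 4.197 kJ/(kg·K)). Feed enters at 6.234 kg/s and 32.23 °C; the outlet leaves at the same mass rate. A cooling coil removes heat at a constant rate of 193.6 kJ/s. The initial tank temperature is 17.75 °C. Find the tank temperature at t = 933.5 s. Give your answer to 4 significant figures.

Energy balance: M c_p dT/dt = ṁ c_p (T_in − T) − 193.6.
τ = M/ṁ = 405.197 s; T_ss = T_in − Q̇/(ṁ c_p) = 32.23 − 193.6/(6.234·4.197) = 24.8305 °C.
T approaches T_ss exponentially: T(t) = T_ss + (T₀ − T_ss) e^(−t/τ).
T(933.5) = 24.8305 + (-7.08055)·e^(−933.5/405.197) = 24.8305 + (-7.08055)·0.0998770 = 24.1234 °C.

24.12 °C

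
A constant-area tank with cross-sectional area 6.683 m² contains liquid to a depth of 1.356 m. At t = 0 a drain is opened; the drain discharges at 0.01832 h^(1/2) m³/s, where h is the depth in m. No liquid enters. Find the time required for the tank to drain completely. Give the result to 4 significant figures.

A dh/dt = −Q_out = −0.01832 √h.
∫ h^(−1/2) dh = −(0.01832/A) ∫ dt, giving 2√h = 2√h₀ − (0.01832/A) t.
Tank is empty when √h = 0: t_empty = 2A√h₀/0.01832.
t_empty = 2·6.683·√1.356/0.01832 = 13.3660·1.16447/0.01832 = 849.583 s.

849.6 s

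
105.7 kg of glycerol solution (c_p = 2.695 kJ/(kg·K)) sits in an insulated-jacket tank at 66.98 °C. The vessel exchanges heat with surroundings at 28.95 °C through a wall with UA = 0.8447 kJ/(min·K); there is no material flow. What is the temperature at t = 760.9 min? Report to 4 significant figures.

32.93 °C

M c_p dT/dt = −UA(T − T_amb).
dT/dt = (T_ss − T)/τ with T_ss = T_amb = 28.9500 °C, τ = M c_p/UA = 105.7·2.695/0.8447 = 337.234 min.
T approaches T_ss exponentially: T(t) = T_ss + (T₀ − T_ss) e^(−t/τ).
T(760.9) = 28.9500 + (38.0300)·0.104738 = 32.9332 °C.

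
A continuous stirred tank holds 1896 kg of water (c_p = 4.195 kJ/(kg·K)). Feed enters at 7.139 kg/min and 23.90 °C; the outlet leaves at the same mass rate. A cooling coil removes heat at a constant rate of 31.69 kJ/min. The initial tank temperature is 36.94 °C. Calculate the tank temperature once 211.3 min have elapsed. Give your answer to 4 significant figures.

29.20 °C

Unsteady energy balance on the tank contents: M c_p dT/dt = ṁ c_p (T_in − T) − 31.69.
τ = M/ṁ = 265.583 min; T_ss = T_in − Q̇/(ṁ c_p) = 23.90 − 31.69/(7.139·4.195) = 22.8418 °C.
This is linear first-order; T(t) = T_ss + (T₀ − T_ss) e^(−t/τ).
T(211.3) = 22.8418 + (14.0982)·e^(−211.3/265.583) = 22.8418 + (14.0982)·0.451307 = 29.2044 °C.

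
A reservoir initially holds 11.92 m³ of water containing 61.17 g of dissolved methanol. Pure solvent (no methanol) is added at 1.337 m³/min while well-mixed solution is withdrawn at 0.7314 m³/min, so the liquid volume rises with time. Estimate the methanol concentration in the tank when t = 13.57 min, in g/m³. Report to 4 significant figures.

1.612 g/m³

Total volume: dV/dt = Q_in − Q_out = 0.605600 m³/min, so V(t) = 11.92 + 0.605600 t and V(13.57) = 20.1380 m³.
No methanol enters, so dm/dt = −Q_out · (m/V).
dm/m = −Q_out dt/(V₀ + 0.605600 t); integrating gives ln(m/m₀) = −(Q_out/(Q_in−Q_out)) ln(V/V₀).
m = m₀ (V₀/V)^(Q_out/(Q_in−Q_out)) = 61.17 × (11.92/20.1380)^(1.20773) = 32.4706 g.
C = m/V = 32.4706/20.1380 = 1.61241 g/m³.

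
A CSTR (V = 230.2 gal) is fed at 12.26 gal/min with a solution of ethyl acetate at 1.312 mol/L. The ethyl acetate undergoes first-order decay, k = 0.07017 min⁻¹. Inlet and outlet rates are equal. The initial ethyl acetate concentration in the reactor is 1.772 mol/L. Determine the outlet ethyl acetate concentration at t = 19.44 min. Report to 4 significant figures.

0.6756 mol/L

V dC/dt = Q(C_in − C) − k V C.
dC/dt = (Q/V) C_in − (Q/V + k) C; effective rate a = Q/V + k = 0.0532580 + 0.07017 = 0.123428 min⁻¹.
C_ss = Q C_in/(Q + kV) = 0.566116 mol/L; C(t) = C_ss + (C₀ − C_ss) e^(−a t).
C(19.44) = 0.566116 + (1.20588)·e^(−0.123428·19.44) = 0.566116 + (1.20588)·0.0907687 = 0.675572 mol/L.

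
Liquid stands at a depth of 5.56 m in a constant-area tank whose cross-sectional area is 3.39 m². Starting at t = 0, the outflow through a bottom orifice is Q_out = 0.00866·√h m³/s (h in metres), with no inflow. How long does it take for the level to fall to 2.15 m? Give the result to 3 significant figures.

698 s

With no inflow, A dh/dt = −0.00866 √h.
Separate and integrate: 2(√h − √h₀) = −(0.00866/A) t.
t = 2A(√h₀ − √h)/0.00866 = 2·3.39·(√5.56 − √2.15)/0.00866
  = 6.7800 × (2.3580 − 1.4663) / 0.00866 = 698.10 s.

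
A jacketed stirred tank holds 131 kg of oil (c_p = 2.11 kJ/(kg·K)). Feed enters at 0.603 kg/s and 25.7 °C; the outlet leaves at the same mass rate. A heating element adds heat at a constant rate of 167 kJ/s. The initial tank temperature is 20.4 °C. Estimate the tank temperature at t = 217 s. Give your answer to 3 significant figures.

107 °C

M c_p dT/dt = ṁ c_p (T_in − T) + Q̇.
Rearrange: dT/dt = (T_ss − T)/τ with τ = M/ṁ = 217.25 s and T_ss = T_in + Q̇/(ṁ c_p) = 156.96 °C.
This is linear first-order; T(t) = T_ss + (T₀ − T_ss) e^(−t/τ).
T(217) = 156.96 + (-136.56)·e^(−217/217.25) = 156.96 + (-136.56)·0.36830 = 106.66 °C.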